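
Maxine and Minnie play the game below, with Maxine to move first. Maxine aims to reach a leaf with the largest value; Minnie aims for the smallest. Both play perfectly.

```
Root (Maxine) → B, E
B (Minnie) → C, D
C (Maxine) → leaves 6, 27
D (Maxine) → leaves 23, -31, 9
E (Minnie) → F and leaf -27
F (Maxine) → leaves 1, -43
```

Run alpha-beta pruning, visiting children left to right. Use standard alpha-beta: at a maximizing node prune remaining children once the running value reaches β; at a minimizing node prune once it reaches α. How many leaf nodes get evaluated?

7

C [α=-∞,β=+∞]: v=27
D [α=-∞,β=27]: v=23
B [α=-∞,β=+∞]: v=23
F [α=23,β=+∞]: v=1
E [α=23,β=+∞]: v=1 after child 1 ≤ α → α-cutoff, skip 1
Root [α=-∞,β=+∞]: v=23
Leaves evaluated: 7 of 8.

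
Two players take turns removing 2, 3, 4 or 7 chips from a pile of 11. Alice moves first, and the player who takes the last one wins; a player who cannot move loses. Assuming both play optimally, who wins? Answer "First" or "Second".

W/L table (W = player to move can force a win):
i:   0  1  2  3  4  5  6  7  8  9 10 11
     L  L  W  W  W  W  L  W  W  W  W  L
Position 11 is L, so the second player wins.

Second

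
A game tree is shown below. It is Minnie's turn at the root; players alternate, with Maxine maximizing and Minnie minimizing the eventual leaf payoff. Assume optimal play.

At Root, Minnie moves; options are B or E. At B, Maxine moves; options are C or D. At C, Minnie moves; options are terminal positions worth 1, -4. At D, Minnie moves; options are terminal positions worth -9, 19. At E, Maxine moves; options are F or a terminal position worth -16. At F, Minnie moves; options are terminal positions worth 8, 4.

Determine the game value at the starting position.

-4

C (Minnie): min(1, -4) = -4
D (Minnie): min(-9, 19) = -9
B (Maxine): max(-4, -9) = -4
F (Minnie): min(8, 4) = 4
E (Maxine): max(4, -16) = 4
Root (Minnie): min(-4, 4) = -4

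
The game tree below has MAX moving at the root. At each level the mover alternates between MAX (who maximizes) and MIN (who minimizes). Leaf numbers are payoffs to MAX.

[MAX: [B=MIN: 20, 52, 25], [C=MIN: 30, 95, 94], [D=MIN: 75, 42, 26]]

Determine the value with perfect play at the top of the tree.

30

B (MIN): min(20, 52, 25) = 20
C (MIN): min(30, 95, 94) = 30
D (MIN): min(75, 42, 26) = 26
Root (MAX): max(20, 30, 26) = 30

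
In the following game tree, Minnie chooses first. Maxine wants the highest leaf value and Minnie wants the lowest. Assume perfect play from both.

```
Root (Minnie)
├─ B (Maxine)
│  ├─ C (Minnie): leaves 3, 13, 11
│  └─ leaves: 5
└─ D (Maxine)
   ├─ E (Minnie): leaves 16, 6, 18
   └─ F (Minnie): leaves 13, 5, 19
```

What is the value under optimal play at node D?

6

E: min(16, 6, 18) = 6
F: min(13, 5, 19) = 5
D: max(6, 5) = 6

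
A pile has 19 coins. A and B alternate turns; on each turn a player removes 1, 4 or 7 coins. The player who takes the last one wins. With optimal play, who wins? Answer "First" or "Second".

First

i:   0  1  2  3  4  5  6  7  8  9 10 11 12 13 14 15 16 17 18 19
     L  W  L  W  W  L  W  W  L  W  L  W  W  L  W  W  L  W  L  W
Position 19 is W, so the first player wins.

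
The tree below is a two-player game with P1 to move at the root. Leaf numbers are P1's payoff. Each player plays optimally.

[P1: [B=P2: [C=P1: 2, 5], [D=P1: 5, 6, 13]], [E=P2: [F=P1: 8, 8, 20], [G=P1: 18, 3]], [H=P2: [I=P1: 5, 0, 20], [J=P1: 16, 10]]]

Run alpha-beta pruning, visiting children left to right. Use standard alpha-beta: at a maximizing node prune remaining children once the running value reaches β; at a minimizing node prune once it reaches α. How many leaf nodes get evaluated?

C [α=-∞,β=+∞]: v=5
D [α=-∞,β=5]: v=5 after child 1 ≥ β → β-cutoff, skip 2
B [α=-∞,β=+∞]: v=5
F [α=5,β=+∞]: v=20
G [α=5,β=20]: v=18
E [α=5,β=+∞]: v=18
I [α=18,β=+∞]: v=20
J [α=18,β=20]: v=16
H [α=18,β=+∞]: v=16
Root [α=-∞,β=+∞]: v=18
Leaves evaluated: 13 of 15.

13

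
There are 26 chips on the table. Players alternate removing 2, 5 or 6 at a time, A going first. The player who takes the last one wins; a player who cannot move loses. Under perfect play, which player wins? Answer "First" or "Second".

Positions where the player to move wins (W) vs loses (L):
i:   0  1  2  3  4  5  6  7  8  9 10 11 12 13 14 15 16 17 18 19 20 21 22 23 24 25 26
     L  L  W  W  L  W  W  W  L  W  W  L  L  W  W  L  W  W  W  L  W  W  L  L  W  W  L
Position 26 is L, so the second player wins.

Second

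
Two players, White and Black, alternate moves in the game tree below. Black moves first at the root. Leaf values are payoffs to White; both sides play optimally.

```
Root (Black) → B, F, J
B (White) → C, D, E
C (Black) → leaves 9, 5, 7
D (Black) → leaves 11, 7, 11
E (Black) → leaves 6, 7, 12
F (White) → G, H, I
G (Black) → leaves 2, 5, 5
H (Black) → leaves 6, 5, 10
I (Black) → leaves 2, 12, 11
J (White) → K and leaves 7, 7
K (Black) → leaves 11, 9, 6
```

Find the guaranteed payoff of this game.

C (Black): min(9, 5, 7) = 5
D (Black): min(11, 7, 11) = 7
E (Black): min(6, 7, 12) = 6
B (White): max(5, 7, 6) = 7
G (Black): min(2, 5, 5) = 2
H (Black): min(6, 5, 10) = 5
I (Black): min(2, 12, 11) = 2
F (White): max(2, 5, 2) = 5
K (Black): min(11, 9, 6) = 6
J (White): max(6, 7, 7) = 7
Root (Black): min(7, 5, 7) = 5

5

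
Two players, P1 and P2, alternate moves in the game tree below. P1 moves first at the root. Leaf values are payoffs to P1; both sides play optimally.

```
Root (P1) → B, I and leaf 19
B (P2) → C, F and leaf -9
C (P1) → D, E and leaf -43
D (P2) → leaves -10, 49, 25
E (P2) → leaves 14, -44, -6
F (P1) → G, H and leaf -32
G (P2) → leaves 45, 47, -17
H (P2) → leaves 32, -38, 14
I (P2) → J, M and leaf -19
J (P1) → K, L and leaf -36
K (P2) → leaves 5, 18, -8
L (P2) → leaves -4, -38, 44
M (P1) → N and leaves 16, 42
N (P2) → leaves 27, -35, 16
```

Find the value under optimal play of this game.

19

D (P2): min(-10, 49, 25) = -10
E (P2): min(14, -44, -6) = -44
C (P1): max(-10, -44, -43) = -10
G (P2): min(45, 47, -17) = -17
H (P2): min(32, -38, 14) = -38
F (P1): max(-17, -38, -32) = -17
B (P2): min(-10, -17, -9) = -17
K (P2): min(5, 18, -8) = -8
L (P2): min(-4, -38, 44) = -38
J (P1): max(-8, -38, -36) = -8
N (P2): min(27, -35, 16) = -35
M (P1): max(-35, 16, 42) = 42
I (P2): min(-8, 42, -19) = -19
Root (P1): max(-17, -19, 19) = 19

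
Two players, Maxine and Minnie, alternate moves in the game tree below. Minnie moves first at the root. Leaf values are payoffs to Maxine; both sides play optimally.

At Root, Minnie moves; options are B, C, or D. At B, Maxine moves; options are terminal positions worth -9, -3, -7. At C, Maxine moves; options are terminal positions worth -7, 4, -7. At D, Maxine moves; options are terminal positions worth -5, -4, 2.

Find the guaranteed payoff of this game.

B (Maxine): max(-9, -3, -7) = -3
C (Maxine): max(-7, 4, -7) = 4
D (Maxine): max(-5, -4, 2) = 2
Root (Minnie): min(-3, 4, 2) = -3

-3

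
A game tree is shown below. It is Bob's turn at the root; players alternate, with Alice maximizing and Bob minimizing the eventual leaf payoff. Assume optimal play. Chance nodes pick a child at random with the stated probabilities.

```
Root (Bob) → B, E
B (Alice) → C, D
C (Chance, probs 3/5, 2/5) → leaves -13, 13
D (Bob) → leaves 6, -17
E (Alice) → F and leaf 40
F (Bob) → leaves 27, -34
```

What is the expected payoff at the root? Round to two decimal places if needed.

C (Chance): 3/5·-13 + 2/5·13 = -2.6
D (Bob): min(6, -17) = -17
B (Alice): max(-2.6, -17) = -2.6
F (Bob): min(27, -34) = -34
E (Alice): max(-34, 40) = 40
Root (Bob): min(-2.6, 40) = -2.6

-2.6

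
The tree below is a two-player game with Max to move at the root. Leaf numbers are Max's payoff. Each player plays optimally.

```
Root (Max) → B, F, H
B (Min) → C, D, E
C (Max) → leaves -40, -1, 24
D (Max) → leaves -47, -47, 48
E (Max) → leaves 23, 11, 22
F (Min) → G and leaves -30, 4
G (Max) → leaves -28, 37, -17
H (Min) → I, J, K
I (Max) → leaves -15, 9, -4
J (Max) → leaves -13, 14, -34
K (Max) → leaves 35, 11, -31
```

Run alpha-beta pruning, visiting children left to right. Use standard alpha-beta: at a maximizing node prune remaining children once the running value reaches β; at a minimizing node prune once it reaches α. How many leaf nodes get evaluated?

16

C [α=-∞,β=+∞]: v=24
D [α=-∞,β=24]: v=48
E [α=-∞,β=24]: v=23
B [α=-∞,β=+∞]: v=23
G [α=23,β=+∞]: v=37
F [α=23,β=+∞]: v=-30 after child 2 ≤ α → α-cutoff, skip 1
I [α=23,β=+∞]: v=9
H [α=23,β=+∞]: v=9 after child 1 ≤ α → α-cutoff, skip 2
Root [α=-∞,β=+∞]: v=23
Leaves evaluated: 16 of 23.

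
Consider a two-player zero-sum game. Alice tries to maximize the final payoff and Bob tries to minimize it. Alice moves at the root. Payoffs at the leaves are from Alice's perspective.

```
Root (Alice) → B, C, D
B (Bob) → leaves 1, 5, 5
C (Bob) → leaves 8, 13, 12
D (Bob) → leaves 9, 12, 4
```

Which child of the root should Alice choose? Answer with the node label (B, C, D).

C

B (Bob): min(1, 5, 5) = 1
C (Bob): min(8, 13, 12) = 8
D (Bob): min(9, 12, 4) = 4
Root (Alice): max(1, 8, 4) = 8
Alice picks the child with the highest value: C (value 8).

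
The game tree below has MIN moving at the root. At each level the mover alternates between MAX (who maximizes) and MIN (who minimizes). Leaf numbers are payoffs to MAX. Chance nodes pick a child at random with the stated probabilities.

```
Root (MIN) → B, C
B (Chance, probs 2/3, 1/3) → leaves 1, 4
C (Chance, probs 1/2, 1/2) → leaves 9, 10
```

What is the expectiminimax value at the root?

B (Chance): 2/3·1 + 1/3·4 = 2
C (Chance): 1/2·9 + 1/2·10 = 9.5
Root (MIN): min(2, 9.5) = 2

2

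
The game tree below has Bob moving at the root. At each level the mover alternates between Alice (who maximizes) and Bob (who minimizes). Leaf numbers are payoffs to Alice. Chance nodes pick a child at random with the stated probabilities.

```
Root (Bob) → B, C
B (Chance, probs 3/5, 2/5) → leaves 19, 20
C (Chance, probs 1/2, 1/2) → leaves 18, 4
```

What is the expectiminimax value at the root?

B (Chance): 3/5·19 + 2/5·20 = 19.4
C (Chance): 1/2·18 + 1/2·4 = 11
Root (Bob): min(19.4, 11) = 11

11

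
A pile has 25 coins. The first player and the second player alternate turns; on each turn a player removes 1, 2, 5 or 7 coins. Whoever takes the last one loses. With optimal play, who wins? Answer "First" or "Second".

Mark each pile size as W (mover wins) or L (mover loses):
i:   0  1  2  3  4  5  6  7  8  9 10 11 12 13 14 15 16 17 18 19 20 21 22 23 24 25
     W  L  W  W  L  W  W  L  W  W  L  W  W  L  W  W  L  W  W  L  W  W  L  W  W  L
Position 25 is L, so the second player wins.

Second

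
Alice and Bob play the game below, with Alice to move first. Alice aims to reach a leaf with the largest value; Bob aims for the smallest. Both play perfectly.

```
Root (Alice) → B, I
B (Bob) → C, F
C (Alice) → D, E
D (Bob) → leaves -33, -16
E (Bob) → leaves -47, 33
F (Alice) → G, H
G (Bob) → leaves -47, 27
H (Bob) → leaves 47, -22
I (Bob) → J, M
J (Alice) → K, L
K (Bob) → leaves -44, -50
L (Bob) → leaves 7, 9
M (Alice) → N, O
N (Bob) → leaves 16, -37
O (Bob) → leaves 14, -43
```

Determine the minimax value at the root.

-33

D (Bob): min(-33, -16) = -33
E (Bob): min(-47, 33) = -47
C (Alice): max(-33, -47) = -33
G (Bob): min(-47, 27) = -47
H (Bob): min(47, -22) = -22
F (Alice): max(-47, -22) = -22
B (Bob): min(-33, -22) = -33
K (Bob): min(-44, -50) = -50
L (Bob): min(7, 9) = 7
J (Alice): max(-50, 7) = 7
N (Bob): min(16, -37) = -37
O (Bob): min(14, -43) = -43
M (Alice): max(-37, -43) = -37
I (Bob): min(7, -37) = -37
Root (Alice): max(-33, -37) = -33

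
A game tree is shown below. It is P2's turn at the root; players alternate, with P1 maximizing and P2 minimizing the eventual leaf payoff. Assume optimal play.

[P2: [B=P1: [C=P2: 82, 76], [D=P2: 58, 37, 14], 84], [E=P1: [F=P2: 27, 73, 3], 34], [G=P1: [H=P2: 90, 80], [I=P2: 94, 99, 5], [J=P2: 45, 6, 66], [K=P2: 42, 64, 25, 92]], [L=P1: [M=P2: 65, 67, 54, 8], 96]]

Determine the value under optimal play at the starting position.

C (P2): min(82, 76) = 76
D (P2): min(58, 37, 14) = 14
B (P1): max(76, 14, 84) = 84
F (P2): min(27, 73, 3) = 3
E (P1): max(3, 34) = 34
H (P2): min(90, 80) = 80
I (P2): min(94, 99, 5) = 5
J (P2): min(45, 6, 66) = 6
K (P2): min(42, 64, 25, 92) = 25
G (P1): max(80, 5, 6, 25) = 80
M (P2): min(65, 67, 54, 8) = 8
L (P1): max(8, 96) = 96
Root (P2): min(84, 34, 80, 96) = 34

34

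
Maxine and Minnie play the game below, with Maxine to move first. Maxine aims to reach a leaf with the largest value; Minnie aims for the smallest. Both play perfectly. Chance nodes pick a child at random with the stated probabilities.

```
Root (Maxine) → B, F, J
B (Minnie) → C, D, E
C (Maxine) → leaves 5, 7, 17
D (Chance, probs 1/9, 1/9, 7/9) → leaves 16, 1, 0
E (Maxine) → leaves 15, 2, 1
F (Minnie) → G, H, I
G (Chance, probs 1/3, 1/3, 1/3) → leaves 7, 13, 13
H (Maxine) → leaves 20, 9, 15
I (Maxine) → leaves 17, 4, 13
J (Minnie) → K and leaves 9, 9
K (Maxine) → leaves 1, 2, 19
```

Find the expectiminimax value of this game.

C (Maxine): max(5, 7, 17) = 17
D (Chance): 1/9·16 + 1/9·1 + 7/9·0 = 1.89
E (Maxine): max(15, 2, 1) = 15
B (Minnie): min(17, 1.89, 15) = 1.89
G (Chance): 1/3·7 + 1/3·13 + 1/3·13 = 11
H (Maxine): max(20, 9, 15) = 20
I (Maxine): max(17, 4, 13) = 17
F (Minnie): min(11, 20, 17) = 11
K (Maxine): max(1, 2, 19) = 19
J (Minnie): min(19, 9, 9) = 9
Root (Maxine): max(1.89, 11, 9) = 11

11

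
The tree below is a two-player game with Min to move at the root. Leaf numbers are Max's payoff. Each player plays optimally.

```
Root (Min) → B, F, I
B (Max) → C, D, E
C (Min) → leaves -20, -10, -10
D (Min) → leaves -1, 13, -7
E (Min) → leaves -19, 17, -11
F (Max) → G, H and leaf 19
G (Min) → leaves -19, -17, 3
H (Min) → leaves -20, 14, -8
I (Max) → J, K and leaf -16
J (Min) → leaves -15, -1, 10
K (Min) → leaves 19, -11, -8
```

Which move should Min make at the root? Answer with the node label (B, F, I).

I

C (Min): min(-20, -10, -10) = -20
D (Min): min(-1, 13, -7) = -7
E (Min): min(-19, 17, -11) = -19
B (Max): max(-20, -7, -19) = -7
G (Min): min(-19, -17, 3) = -19
H (Min): min(-20, 14, -8) = -20
F (Max): max(-19, -20, 19) = 19
J (Min): min(-15, -1, 10) = -15
K (Min): min(19, -11, -8) = -11
I (Max): max(-15, -11, -16) = -11
Root (Min): min(-7, 19, -11) = -11
Min picks the child with the lowest value: I (value -11).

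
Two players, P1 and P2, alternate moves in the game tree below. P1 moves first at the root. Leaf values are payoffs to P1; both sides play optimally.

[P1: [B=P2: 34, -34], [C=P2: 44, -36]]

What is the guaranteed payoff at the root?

-34

B (P2): min(34, -34) = -34
C (P2): min(44, -36) = -36
Root (P1): max(-34, -36) = -34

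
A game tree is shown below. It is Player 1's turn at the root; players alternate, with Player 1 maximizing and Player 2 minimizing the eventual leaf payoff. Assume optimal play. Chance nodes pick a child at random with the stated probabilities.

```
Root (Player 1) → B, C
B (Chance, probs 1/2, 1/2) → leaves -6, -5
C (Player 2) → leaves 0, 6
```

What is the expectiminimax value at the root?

0

B (Chance): 1/2·-6 + 1/2·-5 = -5.5
C (Player 2): min(0, 6) = 0
Root (Player 1): max(-5.5, 0) = 0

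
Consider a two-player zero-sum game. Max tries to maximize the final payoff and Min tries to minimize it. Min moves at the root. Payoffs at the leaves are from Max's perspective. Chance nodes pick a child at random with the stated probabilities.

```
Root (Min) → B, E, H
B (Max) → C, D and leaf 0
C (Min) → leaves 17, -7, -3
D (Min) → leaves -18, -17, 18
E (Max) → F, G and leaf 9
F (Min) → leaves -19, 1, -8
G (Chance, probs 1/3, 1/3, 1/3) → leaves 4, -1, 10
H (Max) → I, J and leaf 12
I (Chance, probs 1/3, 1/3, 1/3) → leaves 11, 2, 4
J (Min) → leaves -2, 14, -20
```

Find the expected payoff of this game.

0

C (Min): min(17, -7, -3) = -7
D (Min): min(-18, -17, 18) = -18
B (Max): max(-7, -18, 0) = 0
F (Min): min(-19, 1, -8) = -19
G (Chance): 1/3·4 + 1/3·-1 + 1/3·10 = 4.33
E (Max): max(-19, 4.33, 9) = 9
I (Chance): 1/3·11 + 1/3·2 + 1/3·4 = 5.67
J (Min): min(-2, 14, -20) = -20
H (Max): max(5.67, -20, 12) = 12
Root (Min): min(0, 9, 12) = 0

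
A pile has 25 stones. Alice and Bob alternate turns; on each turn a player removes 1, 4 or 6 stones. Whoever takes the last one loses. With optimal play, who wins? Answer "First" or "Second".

W/L table (W = player to move can force a win):
i:   0  1  2  3  4  5  6  7  8  9 10 11 12 13 14 15 16 17 18 19 20 21 22 23 24 25
     W  L  W  L  W  W  L  W  L  W  W  L  W  L  W  W  L  W  L  W  W  L  W  L  W  W
Position 25 is W, so the first player wins.

First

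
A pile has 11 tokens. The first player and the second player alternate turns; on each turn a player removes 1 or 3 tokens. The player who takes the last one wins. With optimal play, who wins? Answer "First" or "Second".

i:   0  1  2  3  4  5  6  7  8  9 10 11
     L  W  L  W  L  W  L  W  L  W  L  W
Position 11 is W, so the first player wins.

First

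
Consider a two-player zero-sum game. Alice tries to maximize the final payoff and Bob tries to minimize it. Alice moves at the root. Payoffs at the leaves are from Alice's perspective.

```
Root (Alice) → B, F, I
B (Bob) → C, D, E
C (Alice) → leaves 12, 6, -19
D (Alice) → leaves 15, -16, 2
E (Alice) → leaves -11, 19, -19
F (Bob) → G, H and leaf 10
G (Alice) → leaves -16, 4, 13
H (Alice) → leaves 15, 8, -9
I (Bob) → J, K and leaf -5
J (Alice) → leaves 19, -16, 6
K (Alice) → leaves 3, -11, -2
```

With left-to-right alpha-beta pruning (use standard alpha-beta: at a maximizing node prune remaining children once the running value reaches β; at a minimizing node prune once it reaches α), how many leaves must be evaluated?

C [α=-∞,β=+∞]: v=12
D [α=-∞,β=12]: v=15 after child 1 ≥ β → β-cutoff, skip 2
E [α=-∞,β=12]: v=19 after child 2 ≥ β → β-cutoff, skip 1
B [α=-∞,β=+∞]: v=12
G [α=12,β=+∞]: v=13
H [α=12,β=13]: v=15 after child 1 ≥ β → β-cutoff, skip 2
F [α=12,β=+∞]: v=10
J [α=12,β=+∞]: v=19
K [α=12,β=19]: v=3
I [α=12,β=+∞]: v=3 after child 2 ≤ α → α-cutoff, skip 1
Root [α=-∞,β=+∞]: v=12
Leaves evaluated: 17 of 23.

17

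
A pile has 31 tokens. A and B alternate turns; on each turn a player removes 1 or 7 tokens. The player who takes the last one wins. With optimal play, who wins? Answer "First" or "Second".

Compute winning (W) and losing (L) positions by backward induction:
i:   0  1  2  3  4  5  6  7  8  9 10 11 12 13 14 15 16 17 18 19 20 21 22 23 24 25 26 27 28 29 30 31
     L  W  L  W  L  W  L  W  L  W  L  W  L  W  L  W  L  W  L  W  L  W  L  W  L  W  L  W  L  W  L  W
Position 31 is W, so the first player wins.

First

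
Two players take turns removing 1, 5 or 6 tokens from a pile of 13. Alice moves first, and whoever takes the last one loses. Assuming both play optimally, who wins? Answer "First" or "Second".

Compute winning (W) and losing (L) positions by backward induction:
i:   0  1  2  3  4  5  6  7  8  9 10 11 12 13
     W  L  W  L  W  L  W  W  W  W  W  W  L  W
Position 13 is W, so the first player wins.

First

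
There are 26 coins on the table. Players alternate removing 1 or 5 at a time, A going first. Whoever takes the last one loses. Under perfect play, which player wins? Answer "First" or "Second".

Mark each pile size as W (mover wins) or L (mover loses):
i:   0  1  2  3  4  5  6  7  8  9 10 11 12 13 14 15 16 17 18 19 20 21 22 23 24 25 26
     W  L  W  L  W  L  W  L  W  L  W  L  W  L  W  L  W  L  W  L  W  L  W  L  W  L  W
Position 26 is W, so the first player wins.

First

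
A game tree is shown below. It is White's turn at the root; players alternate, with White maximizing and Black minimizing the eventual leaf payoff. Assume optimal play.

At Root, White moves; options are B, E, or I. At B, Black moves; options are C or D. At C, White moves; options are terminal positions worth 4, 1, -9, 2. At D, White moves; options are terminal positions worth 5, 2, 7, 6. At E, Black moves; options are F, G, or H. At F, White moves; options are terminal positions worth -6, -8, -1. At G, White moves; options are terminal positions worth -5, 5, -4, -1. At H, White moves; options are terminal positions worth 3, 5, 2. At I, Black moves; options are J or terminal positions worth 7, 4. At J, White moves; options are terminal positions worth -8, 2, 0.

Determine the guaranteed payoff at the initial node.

C (White): max(4, 1, -9, 2) = 4
D (White): max(5, 2, 7, 6) = 7
B (Black): min(4, 7) = 4
F (White): max(-6, -8, -1) = -1
G (White): max(-5, 5, -4, -1) = 5
H (White): max(3, 5, 2) = 5
E (Black): min(-1, 5, 5) = -1
J (White): max(-8, 2, 0) = 2
I (Black): min(2, 7, 4) = 2
Root (White): max(4, -1, 2) = 4

4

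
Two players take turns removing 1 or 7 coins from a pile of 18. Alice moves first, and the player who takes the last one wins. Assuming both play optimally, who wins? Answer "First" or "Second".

Second

Mark each pile size as W (mover wins) or L (mover loses):
i:   0  1  2  3  4  5  6  7  8  9 10 11 12 13 14 15 16 17 18
     L  W  L  W  L  W  L  W  L  W  L  W  L  W  L  W  L  W  L
Position 18 is L, so the second player wins.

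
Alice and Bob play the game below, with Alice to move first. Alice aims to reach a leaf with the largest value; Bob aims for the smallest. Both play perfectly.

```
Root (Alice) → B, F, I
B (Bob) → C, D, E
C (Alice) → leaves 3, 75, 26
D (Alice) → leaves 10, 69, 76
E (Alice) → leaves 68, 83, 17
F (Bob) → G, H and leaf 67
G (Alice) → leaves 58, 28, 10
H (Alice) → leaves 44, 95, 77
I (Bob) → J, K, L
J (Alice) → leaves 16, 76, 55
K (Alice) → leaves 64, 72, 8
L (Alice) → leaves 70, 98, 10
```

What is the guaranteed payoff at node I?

72

J: max(16, 76, 55) = 76
K: max(64, 72, 8) = 72
L: max(70, 98, 10) = 98
I: min(76, 72, 98) = 72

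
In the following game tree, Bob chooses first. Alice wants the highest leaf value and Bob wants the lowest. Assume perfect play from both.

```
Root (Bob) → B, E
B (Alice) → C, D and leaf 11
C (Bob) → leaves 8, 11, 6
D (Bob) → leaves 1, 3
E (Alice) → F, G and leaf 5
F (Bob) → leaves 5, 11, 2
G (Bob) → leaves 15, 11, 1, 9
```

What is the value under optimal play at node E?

F: min(5, 11, 2) = 2
G: min(15, 11, 1, 9) = 1
E: max(2, 1, 5) = 5

5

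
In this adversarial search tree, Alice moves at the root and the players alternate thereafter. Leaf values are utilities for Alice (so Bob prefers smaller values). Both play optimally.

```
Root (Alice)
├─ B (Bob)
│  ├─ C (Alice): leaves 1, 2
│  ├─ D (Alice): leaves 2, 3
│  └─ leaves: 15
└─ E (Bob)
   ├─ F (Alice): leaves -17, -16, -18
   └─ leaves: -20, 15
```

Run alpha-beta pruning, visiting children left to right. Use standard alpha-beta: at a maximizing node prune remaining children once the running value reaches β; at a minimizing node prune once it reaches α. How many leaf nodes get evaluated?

C [α=-∞,β=+∞]: v=2
D [α=-∞,β=2]: v=2 after child 1 ≥ β → β-cutoff, skip 1
B [α=-∞,β=+∞]: v=2
F [α=2,β=+∞]: v=-16
E [α=2,β=+∞]: v=-16 after child 1 ≤ α → α-cutoff, skip 2
Root [α=-∞,β=+∞]: v=2
Leaves evaluated: 7 of 10.

7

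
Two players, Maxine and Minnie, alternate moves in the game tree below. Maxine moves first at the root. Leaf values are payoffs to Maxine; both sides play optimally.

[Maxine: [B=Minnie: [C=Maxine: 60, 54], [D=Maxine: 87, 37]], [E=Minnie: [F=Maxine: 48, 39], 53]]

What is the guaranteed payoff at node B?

60

C: max(60, 54) = 60
D: max(87, 37) = 87
B: min(60, 87) = 60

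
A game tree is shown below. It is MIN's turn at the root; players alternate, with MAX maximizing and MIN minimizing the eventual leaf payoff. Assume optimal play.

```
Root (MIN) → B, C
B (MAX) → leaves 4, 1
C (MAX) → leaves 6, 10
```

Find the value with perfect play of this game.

4

B (MAX): max(4, 1) = 4
C (MAX): max(6, 10) = 10
Root (MIN): min(4, 10) = 4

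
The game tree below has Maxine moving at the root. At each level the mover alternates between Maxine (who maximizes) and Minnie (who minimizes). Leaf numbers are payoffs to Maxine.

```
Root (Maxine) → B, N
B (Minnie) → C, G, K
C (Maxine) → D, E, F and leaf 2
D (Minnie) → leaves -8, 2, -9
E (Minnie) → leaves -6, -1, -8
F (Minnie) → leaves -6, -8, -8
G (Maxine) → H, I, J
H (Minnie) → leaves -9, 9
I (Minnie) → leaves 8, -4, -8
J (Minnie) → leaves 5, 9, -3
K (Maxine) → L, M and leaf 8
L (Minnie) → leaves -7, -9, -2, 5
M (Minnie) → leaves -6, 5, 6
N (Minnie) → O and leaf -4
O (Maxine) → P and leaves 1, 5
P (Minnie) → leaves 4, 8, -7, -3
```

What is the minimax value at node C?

D: min(-8, 2, -9) = -9
E: min(-6, -1, -8) = -8
F: min(-6, -8, -8) = -8
C: max(-9, -8, -8, 2) = 2

2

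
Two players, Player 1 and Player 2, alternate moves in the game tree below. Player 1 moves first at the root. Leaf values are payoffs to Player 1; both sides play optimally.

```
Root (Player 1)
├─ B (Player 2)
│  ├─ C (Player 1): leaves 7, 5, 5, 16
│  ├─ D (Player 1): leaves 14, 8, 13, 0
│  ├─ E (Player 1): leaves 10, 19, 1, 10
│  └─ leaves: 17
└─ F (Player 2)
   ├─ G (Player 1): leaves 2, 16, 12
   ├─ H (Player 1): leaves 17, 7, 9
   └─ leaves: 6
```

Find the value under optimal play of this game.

C (Player 1): max(7, 5, 5, 16) = 16
D (Player 1): max(14, 8, 13, 0) = 14
E (Player 1): max(10, 19, 1, 10) = 19
B (Player 2): min(16, 14, 19, 17) = 14
G (Player 1): max(2, 16, 12) = 16
H (Player 1): max(17, 7, 9) = 17
F (Player 2): min(16, 17, 6) = 6
Root (Player 1): max(14, 6) = 14

14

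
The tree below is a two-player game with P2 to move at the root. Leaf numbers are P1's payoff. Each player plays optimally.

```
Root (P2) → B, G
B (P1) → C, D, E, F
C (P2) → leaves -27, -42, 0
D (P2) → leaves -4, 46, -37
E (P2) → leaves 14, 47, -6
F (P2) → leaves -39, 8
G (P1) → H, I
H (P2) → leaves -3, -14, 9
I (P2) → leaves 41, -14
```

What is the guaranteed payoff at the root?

-14

C (P2): min(-27, -42, 0) = -42
D (P2): min(-4, 46, -37) = -37
E (P2): min(14, 47, -6) = -6
F (P2): min(-39, 8) = -39
B (P1): max(-42, -37, -6, -39) = -6
H (P2): min(-3, -14, 9) = -14
I (P2): min(41, -14) = -14
G (P1): max(-14, -14) = -14
Root (P2): min(-6, -14) = -14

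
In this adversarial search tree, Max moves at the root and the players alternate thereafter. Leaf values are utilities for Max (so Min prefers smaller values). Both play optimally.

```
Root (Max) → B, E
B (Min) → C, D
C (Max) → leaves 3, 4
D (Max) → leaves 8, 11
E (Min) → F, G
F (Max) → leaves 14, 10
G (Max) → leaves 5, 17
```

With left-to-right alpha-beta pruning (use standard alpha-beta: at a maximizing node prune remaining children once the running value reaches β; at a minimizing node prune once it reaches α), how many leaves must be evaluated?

7

C [α=-∞,β=+∞]: v=4
D [α=-∞,β=4]: v=8 after child 1 ≥ β → β-cutoff, skip 1
B [α=-∞,β=+∞]: v=4
F [α=4,β=+∞]: v=14
G [α=4,β=14]: v=17
E [α=4,β=+∞]: v=14
Root [α=-∞,β=+∞]: v=14
Leaves evaluated: 7 of 8.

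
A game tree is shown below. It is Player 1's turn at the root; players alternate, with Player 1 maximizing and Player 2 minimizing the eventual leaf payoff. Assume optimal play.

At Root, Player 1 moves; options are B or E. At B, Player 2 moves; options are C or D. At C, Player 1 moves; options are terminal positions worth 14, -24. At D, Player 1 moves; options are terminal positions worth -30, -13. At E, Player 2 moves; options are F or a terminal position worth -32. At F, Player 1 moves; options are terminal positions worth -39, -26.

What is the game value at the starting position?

C (Player 1): max(14, -24) = 14
D (Player 1): max(-30, -13) = -13
B (Player 2): min(14, -13) = -13
F (Player 1): max(-39, -26) = -26
E (Player 2): min(-26, -32) = -32
Root (Player 1): max(-13, -32) = -13

-13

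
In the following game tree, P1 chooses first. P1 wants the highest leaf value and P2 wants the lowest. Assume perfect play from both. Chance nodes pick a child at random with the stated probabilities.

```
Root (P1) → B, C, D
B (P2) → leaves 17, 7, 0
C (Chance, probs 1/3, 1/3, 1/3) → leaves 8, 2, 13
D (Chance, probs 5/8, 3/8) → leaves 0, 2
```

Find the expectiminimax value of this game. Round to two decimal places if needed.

B (P2): min(17, 7, 0) = 0
C (Chance): 1/3·8 + 1/3·2 + 1/3·13 = 7.67
D (Chance): 5/8·0 + 3/8·2 = 0.75
Root (P1): max(0, 7.67, 0.75) = 7.67

7.67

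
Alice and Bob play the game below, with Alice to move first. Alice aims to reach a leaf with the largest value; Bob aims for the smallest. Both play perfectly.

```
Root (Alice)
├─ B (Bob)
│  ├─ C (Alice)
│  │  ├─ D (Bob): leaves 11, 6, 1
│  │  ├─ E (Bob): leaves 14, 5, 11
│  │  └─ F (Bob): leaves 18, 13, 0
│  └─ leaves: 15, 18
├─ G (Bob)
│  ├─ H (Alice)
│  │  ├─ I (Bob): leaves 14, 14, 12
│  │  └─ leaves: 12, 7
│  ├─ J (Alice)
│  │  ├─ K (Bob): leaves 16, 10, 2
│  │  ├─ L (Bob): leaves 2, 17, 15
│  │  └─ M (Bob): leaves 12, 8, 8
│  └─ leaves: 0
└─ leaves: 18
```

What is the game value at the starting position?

18

D (Bob): min(11, 6, 1) = 1
E (Bob): min(14, 5, 11) = 5
F (Bob): min(18, 13, 0) = 0
C (Alice): max(1, 5, 0) = 5
B (Bob): min(5, 15, 18) = 5
I (Bob): min(14, 14, 12) = 12
H (Alice): max(12, 12, 7) = 12
K (Bob): min(16, 10, 2) = 2
L (Bob): min(2, 17, 15) = 2
M (Bob): min(12, 8, 8) = 8
J (Alice): max(2, 2, 8) = 8
G (Bob): min(12, 8, 0) = 0
Root (Alice): max(5, 0, 18) = 18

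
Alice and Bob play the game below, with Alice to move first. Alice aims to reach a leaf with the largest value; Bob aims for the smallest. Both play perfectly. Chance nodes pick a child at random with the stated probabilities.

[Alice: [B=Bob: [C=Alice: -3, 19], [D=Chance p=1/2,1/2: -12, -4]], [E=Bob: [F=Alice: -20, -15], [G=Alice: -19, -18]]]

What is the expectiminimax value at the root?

C (Alice): max(-3, 19) = 19
D (Chance): 1/2·-12 + 1/2·-4 = -8
B (Bob): min(19, -8) = -8
F (Alice): max(-20, -15) = -15
G (Alice): max(-19, -18) = -18
E (Bob): min(-15, -18) = -18
Root (Alice): max(-8, -18) = -8

-8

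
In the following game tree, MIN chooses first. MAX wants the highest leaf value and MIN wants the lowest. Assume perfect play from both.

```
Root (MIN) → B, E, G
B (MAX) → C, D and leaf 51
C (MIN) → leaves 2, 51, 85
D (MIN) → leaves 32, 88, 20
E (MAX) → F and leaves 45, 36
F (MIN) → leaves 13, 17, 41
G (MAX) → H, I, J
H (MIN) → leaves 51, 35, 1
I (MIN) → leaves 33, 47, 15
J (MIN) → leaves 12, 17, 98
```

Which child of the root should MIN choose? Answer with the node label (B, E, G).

C (MIN): min(2, 51, 85) = 2
D (MIN): min(32, 88, 20) = 20
B (MAX): max(2, 20, 51) = 51
F (MIN): min(13, 17, 41) = 13
E (MAX): max(13, 45, 36) = 45
H (MIN): min(51, 35, 1) = 1
I (MIN): min(33, 47, 15) = 15
J (MIN): min(12, 17, 98) = 12
G (MAX): max(1, 15, 12) = 15
Root (MIN): min(51, 45, 15) = 15
MIN picks the child with the lowest value: G (value 15).

G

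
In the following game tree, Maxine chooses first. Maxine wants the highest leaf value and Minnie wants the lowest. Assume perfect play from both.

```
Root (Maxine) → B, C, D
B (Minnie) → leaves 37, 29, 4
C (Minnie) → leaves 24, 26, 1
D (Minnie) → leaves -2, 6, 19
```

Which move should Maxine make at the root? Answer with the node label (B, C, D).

B

B (Minnie): min(37, 29, 4) = 4
C (Minnie): min(24, 26, 1) = 1
D (Minnie): min(-2, 6, 19) = -2
Root (Maxine): max(4, 1, -2) = 4
Maxine picks the child with the highest value: B (value 4).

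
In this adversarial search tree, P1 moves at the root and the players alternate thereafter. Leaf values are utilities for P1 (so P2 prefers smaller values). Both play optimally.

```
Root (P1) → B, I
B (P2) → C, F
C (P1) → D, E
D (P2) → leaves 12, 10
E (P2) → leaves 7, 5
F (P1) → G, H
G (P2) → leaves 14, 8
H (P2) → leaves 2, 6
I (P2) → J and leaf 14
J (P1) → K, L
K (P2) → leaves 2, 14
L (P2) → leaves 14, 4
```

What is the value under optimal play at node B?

8

D: min(12, 10) = 10
E: min(7, 5) = 5
C: max(10, 5) = 10
G: min(14, 8) = 8
H: min(2, 6) = 2
F: max(8, 2) = 8
B: min(10, 8) = 8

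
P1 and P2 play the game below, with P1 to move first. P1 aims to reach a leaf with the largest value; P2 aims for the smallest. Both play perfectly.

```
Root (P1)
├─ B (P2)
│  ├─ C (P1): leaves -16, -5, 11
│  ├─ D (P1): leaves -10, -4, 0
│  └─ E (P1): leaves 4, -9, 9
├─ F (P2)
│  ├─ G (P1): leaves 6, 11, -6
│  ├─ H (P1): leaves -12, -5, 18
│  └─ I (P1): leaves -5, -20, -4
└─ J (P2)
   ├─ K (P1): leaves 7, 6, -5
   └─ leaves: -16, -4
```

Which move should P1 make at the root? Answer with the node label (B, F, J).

B

C (P1): max(-16, -5, 11) = 11
D (P1): max(-10, -4, 0) = 0
E (P1): max(4, -9, 9) = 9
B (P2): min(11, 0, 9) = 0
G (P1): max(6, 11, -6) = 11
H (P1): max(-12, -5, 18) = 18
I (P1): max(-5, -20, -4) = -4
F (P2): min(11, 18, -4) = -4
K (P1): max(7, 6, -5) = 7
J (P2): min(7, -16, -4) = -16
Root (P1): max(0, -4, -16) = 0
P1 picks the child with the highest value: B (value 0).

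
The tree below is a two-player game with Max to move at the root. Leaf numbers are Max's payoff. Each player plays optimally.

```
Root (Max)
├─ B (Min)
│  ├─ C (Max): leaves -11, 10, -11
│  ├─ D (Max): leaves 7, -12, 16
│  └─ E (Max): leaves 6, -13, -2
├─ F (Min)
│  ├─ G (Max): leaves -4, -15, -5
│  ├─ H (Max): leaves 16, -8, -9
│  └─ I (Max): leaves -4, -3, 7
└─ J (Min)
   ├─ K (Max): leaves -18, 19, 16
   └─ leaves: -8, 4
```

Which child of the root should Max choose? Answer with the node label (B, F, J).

C (Max): max(-11, 10, -11) = 10
D (Max): max(7, -12, 16) = 16
E (Max): max(6, -13, -2) = 6
B (Min): min(10, 16, 6) = 6
G (Max): max(-4, -15, -5) = -4
H (Max): max(16, -8, -9) = 16
I (Max): max(-4, -3, 7) = 7
F (Min): min(-4, 16, 7) = -4
K (Max): max(-18, 19, 16) = 19
J (Min): min(19, -8, 4) = -8
Root (Max): max(6, -4, -8) = 6
Max picks the child with the highest value: B (value 6).

B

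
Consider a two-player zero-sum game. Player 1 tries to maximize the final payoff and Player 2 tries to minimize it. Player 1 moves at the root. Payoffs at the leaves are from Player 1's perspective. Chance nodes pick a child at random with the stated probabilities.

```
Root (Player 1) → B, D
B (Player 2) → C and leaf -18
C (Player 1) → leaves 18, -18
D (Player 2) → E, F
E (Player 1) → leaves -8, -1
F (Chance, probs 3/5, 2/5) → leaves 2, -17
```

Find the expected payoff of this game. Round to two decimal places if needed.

-5.6

C (Player 1): max(18, -18) = 18
B (Player 2): min(18, -18) = -18
E (Player 1): max(-8, -1) = -1
F (Chance): 3/5·2 + 2/5·-17 = -5.6
D (Player 2): min(-1, -5.6) = -5.6
Root (Player 1): max(-18, -5.6) = -5.6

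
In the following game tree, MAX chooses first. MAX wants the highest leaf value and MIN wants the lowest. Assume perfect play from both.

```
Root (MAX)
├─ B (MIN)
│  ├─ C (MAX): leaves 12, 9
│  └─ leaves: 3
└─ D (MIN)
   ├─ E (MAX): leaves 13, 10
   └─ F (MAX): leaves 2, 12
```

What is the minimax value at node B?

3

C: max(12, 9) = 12
B: min(12, 3) = 3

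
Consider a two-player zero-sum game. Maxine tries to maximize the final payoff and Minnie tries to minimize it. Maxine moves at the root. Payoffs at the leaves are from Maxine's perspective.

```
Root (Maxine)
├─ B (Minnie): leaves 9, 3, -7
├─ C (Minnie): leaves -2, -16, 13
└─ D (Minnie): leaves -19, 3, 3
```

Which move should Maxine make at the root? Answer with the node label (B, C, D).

B (Minnie): min(9, 3, -7) = -7
C (Minnie): min(-2, -16, 13) = -16
D (Minnie): min(-19, 3, 3) = -19
Root (Maxine): max(-7, -16, -19) = -7
Maxine picks the child with the highest value: B (value -7).

B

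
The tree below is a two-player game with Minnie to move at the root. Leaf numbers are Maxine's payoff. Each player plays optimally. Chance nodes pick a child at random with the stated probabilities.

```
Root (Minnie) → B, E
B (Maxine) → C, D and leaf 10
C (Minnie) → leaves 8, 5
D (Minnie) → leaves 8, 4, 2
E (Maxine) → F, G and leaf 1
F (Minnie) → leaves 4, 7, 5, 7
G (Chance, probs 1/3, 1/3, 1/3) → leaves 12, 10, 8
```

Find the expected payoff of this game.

C (Minnie): min(8, 5) = 5
D (Minnie): min(8, 4, 2) = 2
B (Maxine): max(5, 2, 10) = 10
F (Minnie): min(4, 7, 5, 7) = 4
G (Chance): 1/3·12 + 1/3·10 + 1/3·8 = 10
E (Maxine): max(4, 10, 1) = 10
Root (Minnie): min(10, 10) = 10

10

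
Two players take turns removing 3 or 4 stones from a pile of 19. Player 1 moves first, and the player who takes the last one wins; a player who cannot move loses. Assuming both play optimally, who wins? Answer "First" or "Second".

Compute winning (W) and losing (L) positions by backward induction:
i:   0  1  2  3  4  5  6  7  8  9 10 11 12 13 14 15 16 17 18 19
     L  L  L  W  W  W  W  L  L  L  W  W  W  W  L  L  L  W  W  W
Position 19 is W, so the first player wins.

First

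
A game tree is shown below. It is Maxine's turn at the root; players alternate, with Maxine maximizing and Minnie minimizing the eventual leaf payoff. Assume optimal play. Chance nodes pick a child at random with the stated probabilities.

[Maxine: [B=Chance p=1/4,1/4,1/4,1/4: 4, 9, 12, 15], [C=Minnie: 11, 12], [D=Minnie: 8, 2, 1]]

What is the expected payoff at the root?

11

B (Chance): 1/4·4 + 1/4·9 + 1/4·12 + 1/4·15 = 10
C (Minnie): min(11, 12) = 11
D (Minnie): min(8, 2, 1) = 1
Root (Maxine): max(10, 11, 1) = 11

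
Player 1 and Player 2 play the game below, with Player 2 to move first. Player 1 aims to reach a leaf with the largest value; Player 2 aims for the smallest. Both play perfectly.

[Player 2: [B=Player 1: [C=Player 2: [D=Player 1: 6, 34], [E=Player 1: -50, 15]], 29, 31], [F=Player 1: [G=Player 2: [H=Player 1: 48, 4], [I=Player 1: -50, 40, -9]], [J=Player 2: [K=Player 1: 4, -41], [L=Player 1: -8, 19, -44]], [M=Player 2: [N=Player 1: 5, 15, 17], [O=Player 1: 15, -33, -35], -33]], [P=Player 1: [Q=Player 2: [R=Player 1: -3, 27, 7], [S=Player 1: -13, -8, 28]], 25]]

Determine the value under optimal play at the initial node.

D (Player 1): max(6, 34) = 34
E (Player 1): max(-50, 15) = 15
C (Player 2): min(34, 15) = 15
B (Player 1): max(15, 29, 31) = 31
H (Player 1): max(48, 4) = 48
I (Player 1): max(-50, 40, -9) = 40
G (Player 2): min(48, 40) = 40
K (Player 1): max(4, -41) = 4
L (Player 1): max(-8, 19, -44) = 19
J (Player 2): min(4, 19) = 4
N (Player 1): max(5, 15, 17) = 17
O (Player 1): max(15, -33, -35) = 15
M (Player 2): min(17, 15, -33) = -33
F (Player 1): max(40, 4, -33) = 40
R (Player 1): max(-3, 27, 7) = 27
S (Player 1): max(-13, -8, 28) = 28
Q (Player 2): min(27, 28) = 27
P (Player 1): max(27, 25) = 27
Root (Player 2): min(31, 40, 27) = 27

27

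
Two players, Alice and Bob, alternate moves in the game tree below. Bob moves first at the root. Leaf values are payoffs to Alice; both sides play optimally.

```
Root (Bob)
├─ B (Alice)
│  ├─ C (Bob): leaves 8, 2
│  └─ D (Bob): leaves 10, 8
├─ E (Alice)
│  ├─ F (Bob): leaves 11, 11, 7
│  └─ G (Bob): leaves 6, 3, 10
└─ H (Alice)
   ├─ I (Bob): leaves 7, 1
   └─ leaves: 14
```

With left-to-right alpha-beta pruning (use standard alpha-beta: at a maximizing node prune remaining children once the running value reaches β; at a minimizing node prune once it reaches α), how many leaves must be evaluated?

11

C [α=-∞,β=+∞]: v=2
D [α=2,β=+∞]: v=8
B [α=-∞,β=+∞]: v=8
F [α=-∞,β=8]: v=7
G [α=7,β=8]: v=6 after child 1 ≤ α → α-cutoff, skip 2
E [α=-∞,β=8]: v=7
I [α=-∞,β=7]: v=1
H [α=-∞,β=7]: v=14
Root [α=-∞,β=+∞]: v=7
Leaves evaluated: 11 of 13.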